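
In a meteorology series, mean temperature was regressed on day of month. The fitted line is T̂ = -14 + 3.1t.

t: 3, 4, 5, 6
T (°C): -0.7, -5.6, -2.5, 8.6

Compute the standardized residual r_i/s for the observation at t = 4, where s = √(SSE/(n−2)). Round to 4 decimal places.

t=3: T̂ = -14 + 3.1·3 = -4.7; r = -0.7 − (-4.7) = 4
t=4: T̂ = -14 + 3.1·4 = -1.6; r = -5.6 − (-1.6) = -4
t=5: T̂ = -14 + 3.1·5 = 1.5; r = -2.5 − 1.5 = -4
t=6: T̂ = -14 + 3.1·6 = 4.6; r = 8.6 − 4.6 = 4
SSE = 16 + 16 + 16 + 16 = 64
s = √(64/2) = 5.65685
r/s = -4 / 5.65685 = -0.7071

-0.7071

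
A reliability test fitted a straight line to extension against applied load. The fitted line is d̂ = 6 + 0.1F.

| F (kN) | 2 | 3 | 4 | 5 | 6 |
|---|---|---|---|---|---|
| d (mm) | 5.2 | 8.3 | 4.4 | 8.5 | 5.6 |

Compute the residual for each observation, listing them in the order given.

-1, 2, -2, 2, -1

F=2: d̂ = 6 + 0.1·2 = 6.2; r = 5.2 − 6.2 = -1
F=3: d̂ = 6 + 0.1·3 = 6.3; r = 8.3 − 6.3 = 2
F=4: d̂ = 6 + 0.1·4 = 6.4; r = 4.4 − 6.4 = -2
F=5: d̂ = 6 + 0.1·5 = 6.5; r = 8.5 − 6.5 = 2
F=6: d̂ = 6 + 0.1·6 = 6.6; r = 5.6 − 6.6 = -1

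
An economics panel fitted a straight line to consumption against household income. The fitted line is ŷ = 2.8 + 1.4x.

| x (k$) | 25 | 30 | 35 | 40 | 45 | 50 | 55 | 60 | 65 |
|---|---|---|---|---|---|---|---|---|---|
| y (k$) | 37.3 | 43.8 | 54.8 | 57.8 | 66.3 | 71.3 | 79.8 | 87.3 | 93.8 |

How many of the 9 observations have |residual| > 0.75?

4

x=25: ŷ = 2.8 + 1.4·25 = 37.8; r = 37.3 − 37.8 = -0.5
x=30: ŷ = 2.8 + 1.4·30 = 44.8; r = 43.8 − 44.8 = -1
x=35: ŷ = 2.8 + 1.4·35 = 51.8; r = 54.8 − 51.8 = 3
x=40: ŷ = 2.8 + 1.4·40 = 58.8; r = 57.8 − 58.8 = -1
x=45: ŷ = 2.8 + 1.4·45 = 65.8; r = 66.3 − 65.8 = 0.5
x=50: ŷ = 2.8 + 1.4·50 = 72.8; r = 71.3 − 72.8 = -1.5
x=55: ŷ = 2.8 + 1.4·55 = 79.8; r = 79.8 − 79.8 = 0
x=60: ŷ = 2.8 + 1.4·60 = 86.8; r = 87.3 − 86.8 = 0.5
x=65: ŷ = 2.8 + 1.4·65 = 93.8; r = 93.8 − 93.8 = 0
|r| > 0.75: x=30 (|r|=1), x=35 (|r|=3), x=40 (|r|=1), x=50 (|r|=1.5) → 4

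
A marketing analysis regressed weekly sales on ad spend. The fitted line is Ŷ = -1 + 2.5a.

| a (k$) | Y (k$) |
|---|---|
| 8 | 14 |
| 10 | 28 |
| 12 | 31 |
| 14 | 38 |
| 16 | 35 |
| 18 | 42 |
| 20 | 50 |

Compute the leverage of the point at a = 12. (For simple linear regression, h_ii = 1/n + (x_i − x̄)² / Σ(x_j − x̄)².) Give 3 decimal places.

h = 0.179

ā = (8 + 10 + 12 + 14 + 16 + 18 + 20)/7 = 14
Σ(a − ā)² = 36 + 16 + 4 + 0 + 4 + 16 + 36 = 112
h = 1/7 + (-2)²/112 = 0.142857 + 0.0357143 = 0.179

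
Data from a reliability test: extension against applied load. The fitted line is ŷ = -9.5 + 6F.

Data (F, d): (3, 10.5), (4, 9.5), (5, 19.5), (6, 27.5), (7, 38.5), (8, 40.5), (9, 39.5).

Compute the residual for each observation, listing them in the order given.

F=3: ŷ = -9.5 + 6·3 = 8.5; e = 10.5 − 8.5 = 2
F=4: ŷ = -9.5 + 6·4 = 14.5; e = 9.5 − 14.5 = -5
F=5: ŷ = -9.5 + 6·5 = 20.5; e = 19.5 − 20.5 = -1
F=6: ŷ = -9.5 + 6·6 = 26.5; e = 27.5 − 26.5 = 1
F=7: ŷ = -9.5 + 6·7 = 32.5; e = 38.5 − 32.5 = 6
F=8: ŷ = -9.5 + 6·8 = 38.5; e = 40.5 − 38.5 = 2
F=9: ŷ = -9.5 + 6·9 = 44.5; e = 39.5 − 44.5 = -5

2, -5, -1, 1, 6, 2, -5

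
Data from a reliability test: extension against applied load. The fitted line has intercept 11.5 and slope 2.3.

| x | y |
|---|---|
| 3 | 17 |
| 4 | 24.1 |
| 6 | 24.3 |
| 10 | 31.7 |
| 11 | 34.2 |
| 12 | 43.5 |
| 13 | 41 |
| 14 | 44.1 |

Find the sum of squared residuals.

x=3: ŷ = 11.5 + 2.3·3 = 18.4; e = 17 − 18.4 = -1.4
x=4: ŷ = 11.5 + 2.3·4 = 20.7; e = 24.1 − 20.7 = 3.4
x=6: ŷ = 11.5 + 2.3·6 = 25.3; e = 24.3 − 25.3 = -1
x=10: ŷ = 11.5 + 2.3·10 = 34.5; e = 31.7 − 34.5 = -2.8
x=11: ŷ = 11.5 + 2.3·11 = 36.8; e = 34.2 − 36.8 = -2.6
x=12: ŷ = 11.5 + 2.3·12 = 39.1; e = 43.5 − 39.1 = 4.4
x=13: ŷ = 11.5 + 2.3·13 = 41.4; e = 41 − 41.4 = -0.4
x=14: ŷ = 11.5 + 2.3·14 = 43.7; e = 44.1 − 43.7 = 0.4
SSE = 1.96 + 11.56 + 1 + 7.84 + 6.76 + 19.36 + 0.16 + 0.16 = 48.8

SSE = 48.8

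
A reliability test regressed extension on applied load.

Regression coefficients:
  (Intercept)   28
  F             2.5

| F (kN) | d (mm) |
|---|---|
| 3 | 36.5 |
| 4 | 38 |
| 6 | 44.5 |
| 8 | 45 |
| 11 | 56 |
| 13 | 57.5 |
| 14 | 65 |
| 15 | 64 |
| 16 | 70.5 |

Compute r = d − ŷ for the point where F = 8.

r = -3

ŷ = 28 + 2.5·8 = 48
r = 45 − 48 = -3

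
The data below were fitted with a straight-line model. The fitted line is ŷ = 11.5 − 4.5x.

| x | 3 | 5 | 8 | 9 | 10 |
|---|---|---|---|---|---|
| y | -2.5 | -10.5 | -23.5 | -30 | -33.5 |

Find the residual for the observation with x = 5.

r = 0.5

ŷ = 11.5 − 4.5·5 = -11
r = -10.5 − (-11) = 0.5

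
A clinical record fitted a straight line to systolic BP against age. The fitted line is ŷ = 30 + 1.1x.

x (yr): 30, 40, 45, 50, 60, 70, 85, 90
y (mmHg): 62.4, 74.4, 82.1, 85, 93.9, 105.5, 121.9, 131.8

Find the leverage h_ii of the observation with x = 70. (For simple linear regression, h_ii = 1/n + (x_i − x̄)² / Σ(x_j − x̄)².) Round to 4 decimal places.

x̄ = (30 + 40 + 45 + 50 + 60 + 70 + 85 + 90)/8 = 58.75
Σ(x − x̄)² = 826.562 + 351.562 + 189.062 + 76.5625 + 1.5625 + 126.562 + 689.062 + 976.562 = 3237.5
h = 1/8 + (11.25)²/3237.5 = 0.125 + 0.0390927 = 0.1641

h = 0.1641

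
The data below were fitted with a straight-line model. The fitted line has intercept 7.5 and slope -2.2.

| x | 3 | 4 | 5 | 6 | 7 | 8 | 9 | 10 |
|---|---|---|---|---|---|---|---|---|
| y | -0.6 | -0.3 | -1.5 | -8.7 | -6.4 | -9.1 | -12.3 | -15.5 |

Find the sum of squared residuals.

x=3: ŷ = 7.5 − 2.2·3 = 0.9; e = -0.6 − 0.9 = -1.5
x=4: ŷ = 7.5 − 2.2·4 = -1.3; e = -0.3 − (-1.3) = 1
x=5: ŷ = 7.5 − 2.2·5 = -3.5; e = -1.5 − (-3.5) = 2
x=6: ŷ = 7.5 − 2.2·6 = -5.7; e = -8.7 − (-5.7) = -3
x=7: ŷ = 7.5 − 2.2·7 = -7.9; e = -6.4 − (-7.9) = 1.5
x=8: ŷ = 7.5 − 2.2·8 = -10.1; e = -9.1 − (-10.1) = 1
x=9: ŷ = 7.5 − 2.2·9 = -12.3; e = -12.3 − (-12.3) = 0
x=10: ŷ = 7.5 − 2.2·10 = -14.5; e = -15.5 − (-14.5) = -1
SSE = 2.25 + 1 + 4 + 9 + 2.25 + 1 + 0 + 1 = 20.5

SSE = 20.5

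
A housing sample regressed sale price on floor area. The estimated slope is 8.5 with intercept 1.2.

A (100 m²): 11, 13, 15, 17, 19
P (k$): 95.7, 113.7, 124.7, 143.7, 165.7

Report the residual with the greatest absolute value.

r = -4

A=11: P̂ = 1.2 + 8.5·11 = 94.7; r = 95.7 − 94.7 = 1
A=13: P̂ = 1.2 + 8.5·13 = 111.7; r = 113.7 − 111.7 = 2
A=15: P̂ = 1.2 + 8.5·15 = 128.7; r = 124.7 − 128.7 = -4
A=17: P̂ = 1.2 + 8.5·17 = 145.7; r = 143.7 − 145.7 = -2
A=19: P̂ = 1.2 + 8.5·19 = 162.7; r = 165.7 − 162.7 = 3
Largest |r| is 4 at A = 15, residual -4.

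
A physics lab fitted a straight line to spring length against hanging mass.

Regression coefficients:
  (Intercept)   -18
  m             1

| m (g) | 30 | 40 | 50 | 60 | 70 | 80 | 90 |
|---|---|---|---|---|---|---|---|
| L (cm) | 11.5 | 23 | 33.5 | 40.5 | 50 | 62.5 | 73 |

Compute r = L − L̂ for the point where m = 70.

r = -2

L̂ = -18 + 70 = 52
r = 50 − 52 = -2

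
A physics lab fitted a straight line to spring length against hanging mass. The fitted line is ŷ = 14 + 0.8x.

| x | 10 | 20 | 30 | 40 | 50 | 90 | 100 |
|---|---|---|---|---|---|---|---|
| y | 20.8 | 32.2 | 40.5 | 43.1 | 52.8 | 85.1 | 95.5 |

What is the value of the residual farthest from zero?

e = -2.9

x=10: ŷ = 14 + 0.8·10 = 22; e = 20.8 − 22 = -1.2
x=20: ŷ = 14 + 0.8·20 = 30; e = 32.2 − 30 = 2.2
x=30: ŷ = 14 + 0.8·30 = 38; e = 40.5 − 38 = 2.5
x=40: ŷ = 14 + 0.8·40 = 46; e = 43.1 − 46 = -2.9
x=50: ŷ = 14 + 0.8·50 = 54; e = 52.8 − 54 = -1.2
x=90: ŷ = 14 + 0.8·90 = 86; e = 85.1 − 86 = -0.9
x=100: ŷ = 14 + 0.8·100 = 94; e = 95.5 − 94 = 1.5
Largest |e| is 2.9 at x = 40, residual -2.9.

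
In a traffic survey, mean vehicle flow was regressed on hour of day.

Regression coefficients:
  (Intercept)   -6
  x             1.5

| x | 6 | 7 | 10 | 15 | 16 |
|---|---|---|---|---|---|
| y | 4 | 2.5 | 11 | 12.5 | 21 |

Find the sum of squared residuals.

x=6: ŷ = -6 + 1.5·6 = 3; e = 4 − 3 = 1
x=7: ŷ = -6 + 1.5·7 = 4.5; e = 2.5 − 4.5 = -2
x=10: ŷ = -6 + 1.5·10 = 9; e = 11 − 9 = 2
x=15: ŷ = -6 + 1.5·15 = 16.5; e = 12.5 − 16.5 = -4
x=16: ŷ = -6 + 1.5·16 = 18; e = 21 − 18 = 3
SSE = 1 + 4 + 4 + 16 + 9 = 34

SSE = 34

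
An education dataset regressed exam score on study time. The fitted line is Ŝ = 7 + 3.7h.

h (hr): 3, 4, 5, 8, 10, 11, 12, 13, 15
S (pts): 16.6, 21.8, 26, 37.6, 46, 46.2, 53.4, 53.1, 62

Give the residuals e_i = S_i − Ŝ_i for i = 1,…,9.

-1.5, 0, 0.5, 1, 2, -1.5, 2, -2, -0.5

h=3: Ŝ = 7 + 3.7·3 = 18.1; e = 16.6 − 18.1 = -1.5
h=4: Ŝ = 7 + 3.7·4 = 21.8; e = 21.8 − 21.8 = 0
h=5: Ŝ = 7 + 3.7·5 = 25.5; e = 26 − 25.5 = 0.5
h=8: Ŝ = 7 + 3.7·8 = 36.6; e = 37.6 − 36.6 = 1
h=10: Ŝ = 7 + 3.7·10 = 44; e = 46 − 44 = 2
h=11: Ŝ = 7 + 3.7·11 = 47.7; e = 46.2 − 47.7 = -1.5
h=12: Ŝ = 7 + 3.7·12 = 51.4; e = 53.4 − 51.4 = 2
h=13: Ŝ = 7 + 3.7·13 = 55.1; e = 53.1 − 55.1 = -2
h=15: Ŝ = 7 + 3.7·15 = 62.5; e = 62 − 62.5 = -0.5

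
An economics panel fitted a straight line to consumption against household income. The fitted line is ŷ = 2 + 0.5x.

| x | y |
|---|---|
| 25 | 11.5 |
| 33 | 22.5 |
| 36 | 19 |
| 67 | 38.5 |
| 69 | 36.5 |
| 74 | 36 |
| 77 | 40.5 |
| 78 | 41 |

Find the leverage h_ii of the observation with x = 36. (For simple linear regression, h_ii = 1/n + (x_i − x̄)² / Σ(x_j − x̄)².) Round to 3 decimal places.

h = 0.259

x̄ = (25 + 33 + 36 + 67 + 69 + 74 + 77 + 78)/8 = 57.375
Σ(x − x̄)² = 1048.14 + 594.141 + 456.891 + 92.6406 + 135.141 + 276.391 + 385.141 + 425.391 = 3413.88
h = 1/8 + (-21.375)²/3413.88 = 0.125 + 0.133833 = 0.259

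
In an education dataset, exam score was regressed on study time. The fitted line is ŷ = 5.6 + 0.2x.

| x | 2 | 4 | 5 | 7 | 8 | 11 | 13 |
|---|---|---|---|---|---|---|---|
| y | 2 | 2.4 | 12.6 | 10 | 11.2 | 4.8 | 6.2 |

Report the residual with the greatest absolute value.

r = 6

x=2: ŷ = 5.6 + 0.2·2 = 6; r = 2 − 6 = -4
x=4: ŷ = 5.6 + 0.2·4 = 6.4; r = 2.4 − 6.4 = -4
x=5: ŷ = 5.6 + 0.2·5 = 6.6; r = 12.6 − 6.6 = 6
x=7: ŷ = 5.6 + 0.2·7 = 7; r = 10 − 7 = 3
x=8: ŷ = 5.6 + 0.2·8 = 7.2; r = 11.2 − 7.2 = 4
x=11: ŷ = 5.6 + 0.2·11 = 7.8; r = 4.8 − 7.8 = -3
x=13: ŷ = 5.6 + 0.2·13 = 8.2; r = 6.2 − 8.2 = -2
Largest |r| is 6 at x = 5, residual 6.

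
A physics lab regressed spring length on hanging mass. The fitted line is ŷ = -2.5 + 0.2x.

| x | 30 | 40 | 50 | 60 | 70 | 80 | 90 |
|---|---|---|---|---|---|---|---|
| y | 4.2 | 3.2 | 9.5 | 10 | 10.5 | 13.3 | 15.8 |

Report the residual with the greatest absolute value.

x=30: ŷ = -2.5 + 0.2·30 = 3.5; r = 4.2 − 3.5 = 0.7
x=40: ŷ = -2.5 + 0.2·40 = 5.5; r = 3.2 − 5.5 = -2.3
x=50: ŷ = -2.5 + 0.2·50 = 7.5; r = 9.5 − 7.5 = 2
x=60: ŷ = -2.5 + 0.2·60 = 9.5; r = 10 − 9.5 = 0.5
x=70: ŷ = -2.5 + 0.2·70 = 11.5; r = 10.5 − 11.5 = -1
x=80: ŷ = -2.5 + 0.2·80 = 13.5; r = 13.3 − 13.5 = -0.2
x=90: ŷ = -2.5 + 0.2·90 = 15.5; r = 15.8 − 15.5 = 0.3
Largest |r| is 2.3 at x = 40, residual -2.3.

r = -2.3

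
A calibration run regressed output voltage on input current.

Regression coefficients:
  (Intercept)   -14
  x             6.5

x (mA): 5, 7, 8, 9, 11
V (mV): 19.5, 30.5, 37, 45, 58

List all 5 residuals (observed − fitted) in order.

x=5: ŷ = -14 + 6.5·5 = 18.5; r = 19.5 − 18.5 = 1
x=7: ŷ = -14 + 6.5·7 = 31.5; r = 30.5 − 31.5 = -1
x=8: ŷ = -14 + 6.5·8 = 38; r = 37 − 38 = -1
x=9: ŷ = -14 + 6.5·9 = 44.5; r = 45 − 44.5 = 0.5
x=11: ŷ = -14 + 6.5·11 = 57.5; r = 58 − 57.5 = 0.5

1, -1, -1, 0.5, 0.5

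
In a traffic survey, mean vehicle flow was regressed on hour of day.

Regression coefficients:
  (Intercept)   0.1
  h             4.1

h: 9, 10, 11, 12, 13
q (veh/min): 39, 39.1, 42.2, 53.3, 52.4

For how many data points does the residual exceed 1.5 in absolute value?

4

h=9: q̂ = 0.1 + 4.1·9 = 37; e = 39 − 37 = 2
h=10: q̂ = 0.1 + 4.1·10 = 41.1; e = 39.1 − 41.1 = -2
h=11: q̂ = 0.1 + 4.1·11 = 45.2; e = 42.2 − 45.2 = -3
h=12: q̂ = 0.1 + 4.1·12 = 49.3; e = 53.3 − 49.3 = 4
h=13: q̂ = 0.1 + 4.1·13 = 53.4; e = 52.4 − 53.4 = -1
|e| > 1.5: h=9 (|e|=2), h=10 (|e|=2), h=11 (|e|=3), h=12 (|e|=4) → 4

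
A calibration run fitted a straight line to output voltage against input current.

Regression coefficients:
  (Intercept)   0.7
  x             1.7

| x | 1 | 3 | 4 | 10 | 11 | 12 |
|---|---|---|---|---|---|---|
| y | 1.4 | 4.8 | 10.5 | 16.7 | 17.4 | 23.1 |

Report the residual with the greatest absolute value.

e = 3

x=1: ŷ = 0.7 + 1.7·1 = 2.4; e = 1.4 − 2.4 = -1
x=3: ŷ = 0.7 + 1.7·3 = 5.8; e = 4.8 − 5.8 = -1
x=4: ŷ = 0.7 + 1.7·4 = 7.5; e = 10.5 − 7.5 = 3
x=10: ŷ = 0.7 + 1.7·10 = 17.7; e = 16.7 − 17.7 = -1
x=11: ŷ = 0.7 + 1.7·11 = 19.4; e = 17.4 − 19.4 = -2
x=12: ŷ = 0.7 + 1.7·12 = 21.1; e = 23.1 − 21.1 = 2
Largest |e| is 3 at x = 4, residual 3.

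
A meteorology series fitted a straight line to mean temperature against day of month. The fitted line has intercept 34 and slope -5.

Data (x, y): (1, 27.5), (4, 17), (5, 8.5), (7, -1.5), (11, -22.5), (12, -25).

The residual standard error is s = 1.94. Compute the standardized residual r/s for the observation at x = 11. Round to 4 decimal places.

-0.7732

ŷ = 34 − 5·11 = -21
r = -22.5 − (-21) = -1.5
r/s = -1.5 / 1.94 = -0.7732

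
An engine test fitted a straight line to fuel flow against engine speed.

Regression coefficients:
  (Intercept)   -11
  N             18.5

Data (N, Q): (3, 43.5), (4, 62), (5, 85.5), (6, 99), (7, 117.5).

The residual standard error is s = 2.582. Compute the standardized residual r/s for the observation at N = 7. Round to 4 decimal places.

ŷ = -11 + 18.5·7 = 118.5
r = 117.5 − 118.5 = -1
r/s = -1 / 2.582 = -0.3873

-0.3873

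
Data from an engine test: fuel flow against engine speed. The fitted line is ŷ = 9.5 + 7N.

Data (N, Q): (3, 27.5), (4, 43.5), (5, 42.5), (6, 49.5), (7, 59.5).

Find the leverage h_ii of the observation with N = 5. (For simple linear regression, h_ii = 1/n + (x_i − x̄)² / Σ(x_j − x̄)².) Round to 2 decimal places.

N̄ = (3 + 4 + 5 + 6 + 7)/5 = 5
Σ(N − N̄)² = 4 + 1 + 0 + 1 + 4 = 10
h = 1/5 + (0)²/10 = 0.2 + 0 = 0.20

h = 0.20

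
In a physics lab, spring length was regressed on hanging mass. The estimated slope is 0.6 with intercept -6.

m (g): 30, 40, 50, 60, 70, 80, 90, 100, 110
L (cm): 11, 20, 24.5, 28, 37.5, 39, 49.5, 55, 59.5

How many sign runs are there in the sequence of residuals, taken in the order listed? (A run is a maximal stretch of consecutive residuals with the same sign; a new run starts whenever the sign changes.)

m=30: ŷ = -6 + 0.6·30 = 12; e = 11 − 12 = -1
m=40: ŷ = -6 + 0.6·40 = 18; e = 20 − 18 = 2
m=50: ŷ = -6 + 0.6·50 = 24; e = 24.5 − 24 = 0.5
m=60: ŷ = -6 + 0.6·60 = 30; e = 28 − 30 = -2
m=70: ŷ = -6 + 0.6·70 = 36; e = 37.5 − 36 = 1.5
m=80: ŷ = -6 + 0.6·80 = 42; e = 39 − 42 = -3
m=90: ŷ = -6 + 0.6·90 = 48; e = 49.5 − 48 = 1.5
m=100: ŷ = -6 + 0.6·100 = 54; e = 55 − 54 = 1
m=110: ŷ = -6 + 0.6·110 = 60; e = 59.5 − 60 = -0.5
Signs: − + + − + − + + −
Runs: −×1, +×2, −×1, +×1, −×1, +×2, −×1 → 7

7 runs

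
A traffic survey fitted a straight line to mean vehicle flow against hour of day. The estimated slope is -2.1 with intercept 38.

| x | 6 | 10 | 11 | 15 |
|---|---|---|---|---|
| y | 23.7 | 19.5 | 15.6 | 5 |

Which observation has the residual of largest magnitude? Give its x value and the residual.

x = 10, e = 2.5

x=6: ŷ = 38 − 2.1·6 = 25.4; e = 23.7 − 25.4 = -1.7
x=10: ŷ = 38 − 2.1·10 = 17; e = 19.5 − 17 = 2.5
x=11: ŷ = 38 − 2.1·11 = 14.9; e = 15.6 − 14.9 = 0.7
x=15: ŷ = 38 − 2.1·15 = 6.5; e = 5 − 6.5 = -1.5
Largest |e| is 2.5 at x = 10, residual 2.5.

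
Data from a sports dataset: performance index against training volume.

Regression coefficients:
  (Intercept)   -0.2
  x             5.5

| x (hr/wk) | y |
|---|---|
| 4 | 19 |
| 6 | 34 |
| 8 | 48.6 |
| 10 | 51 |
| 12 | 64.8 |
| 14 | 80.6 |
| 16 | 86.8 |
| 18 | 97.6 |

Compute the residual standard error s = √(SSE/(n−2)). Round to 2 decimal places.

s = 3.28

x=4: ŷ = -0.2 + 5.5·4 = 21.8; r = 19 − 21.8 = -2.8
x=6: ŷ = -0.2 + 5.5·6 = 32.8; r = 34 − 32.8 = 1.2
x=8: ŷ = -0.2 + 5.5·8 = 43.8; r = 48.6 − 43.8 = 4.8
x=10: ŷ = -0.2 + 5.5·10 = 54.8; r = 51 − 54.8 = -3.8
x=12: ŷ = -0.2 + 5.5·12 = 65.8; r = 64.8 − 65.8 = -1
x=14: ŷ = -0.2 + 5.5·14 = 76.8; r = 80.6 − 76.8 = 3.8
x=16: ŷ = -0.2 + 5.5·16 = 87.8; r = 86.8 − 87.8 = -1
x=18: ŷ = -0.2 + 5.5·18 = 98.8; r = 97.6 − 98.8 = -1.2
SSE = 7.84 + 1.44 + 23.04 + 14.44 + 1 + 14.44 + 1 + 1.44 = 64.64
s = √(64.64/6) = √10.7733 ≈ 3.28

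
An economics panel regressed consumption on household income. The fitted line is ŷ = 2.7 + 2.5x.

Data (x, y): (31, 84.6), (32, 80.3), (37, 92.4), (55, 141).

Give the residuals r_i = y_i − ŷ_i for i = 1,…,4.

x=31: ŷ = 2.7 + 2.5·31 = 80.2; r = 84.6 − 80.2 = 4.4
x=32: ŷ = 2.7 + 2.5·32 = 82.7; r = 80.3 − 82.7 = -2.4
x=37: ŷ = 2.7 + 2.5·37 = 95.2; r = 92.4 − 95.2 = -2.8
x=55: ŷ = 2.7 + 2.5·55 = 140.2; r = 141 − 140.2 = 0.8

4.4, -2.4, -2.8, 0.8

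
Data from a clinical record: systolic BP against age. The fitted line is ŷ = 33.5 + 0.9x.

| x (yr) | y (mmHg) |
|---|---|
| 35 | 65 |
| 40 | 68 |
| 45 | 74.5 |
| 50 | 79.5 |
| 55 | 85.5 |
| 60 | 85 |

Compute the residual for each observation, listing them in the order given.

0, -1.5, 0.5, 1, 2.5, -2.5

x=35: ŷ = 33.5 + 0.9·35 = 65; r = 65 − 65 = 0
x=40: ŷ = 33.5 + 0.9·40 = 69.5; r = 68 − 69.5 = -1.5
x=45: ŷ = 33.5 + 0.9·45 = 74; r = 74.5 − 74 = 0.5
x=50: ŷ = 33.5 + 0.9·50 = 78.5; r = 79.5 − 78.5 = 1
x=55: ŷ = 33.5 + 0.9·55 = 83; r = 85.5 − 83 = 2.5
x=60: ŷ = 33.5 + 0.9·60 = 87.5; r = 85 − 87.5 = -2.5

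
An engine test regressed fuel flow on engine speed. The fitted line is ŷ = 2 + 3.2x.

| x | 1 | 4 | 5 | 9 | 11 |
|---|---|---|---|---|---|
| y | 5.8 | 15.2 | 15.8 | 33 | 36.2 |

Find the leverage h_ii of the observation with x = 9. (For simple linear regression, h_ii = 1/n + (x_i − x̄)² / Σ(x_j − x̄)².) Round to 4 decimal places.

x̄ = (1 + 4 + 5 + 9 + 11)/5 = 6
Σ(x − x̄)² = 25 + 4 + 1 + 9 + 25 = 64
h = 1/5 + (3)²/64 = 0.2 + 0.140625 = 0.3406

h = 0.3406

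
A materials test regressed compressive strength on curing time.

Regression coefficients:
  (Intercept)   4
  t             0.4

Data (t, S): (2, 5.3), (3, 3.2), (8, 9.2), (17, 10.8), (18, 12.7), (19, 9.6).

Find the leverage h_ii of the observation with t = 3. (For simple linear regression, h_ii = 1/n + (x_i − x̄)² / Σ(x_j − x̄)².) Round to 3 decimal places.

t̄ = (2 + 3 + 8 + 17 + 18 + 19)/6 = 11.1667
Σ(t − t̄)² = 84.0278 + 66.6944 + 10.0278 + 34.0278 + 46.6944 + 61.3611 = 302.833
h = 1/6 + (-8.16667)²/302.833 = 0.166667 + 0.220235 = 0.387

h = 0.387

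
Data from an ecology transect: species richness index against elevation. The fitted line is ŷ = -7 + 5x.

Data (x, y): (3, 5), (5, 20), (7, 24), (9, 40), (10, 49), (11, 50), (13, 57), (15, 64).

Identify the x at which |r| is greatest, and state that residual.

x=3: ŷ = -7 + 5·3 = 8; r = 5 − 8 = -3
x=5: ŷ = -7 + 5·5 = 18; r = 20 − 18 = 2
x=7: ŷ = -7 + 5·7 = 28; r = 24 − 28 = -4
x=9: ŷ = -7 + 5·9 = 38; r = 40 − 38 = 2
x=10: ŷ = -7 + 5·10 = 43; r = 49 − 43 = 6
x=11: ŷ = -7 + 5·11 = 48; r = 50 − 48 = 2
x=13: ŷ = -7 + 5·13 = 58; r = 57 − 58 = -1
x=15: ŷ = -7 + 5·15 = 68; r = 64 − 68 = -4
Largest |r| is 6 at x = 10, residual 6.

x = 10, r = 6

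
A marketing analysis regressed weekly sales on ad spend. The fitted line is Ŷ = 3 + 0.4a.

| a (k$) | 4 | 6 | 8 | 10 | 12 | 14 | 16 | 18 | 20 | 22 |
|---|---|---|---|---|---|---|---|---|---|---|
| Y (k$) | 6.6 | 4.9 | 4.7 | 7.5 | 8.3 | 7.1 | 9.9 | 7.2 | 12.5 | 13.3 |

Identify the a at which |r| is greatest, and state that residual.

a=4: Ŷ = 3 + 0.4·4 = 4.6; r = 6.6 − 4.6 = 2
a=6: Ŷ = 3 + 0.4·6 = 5.4; r = 4.9 − 5.4 = -0.5
a=8: Ŷ = 3 + 0.4·8 = 6.2; r = 4.7 − 6.2 = -1.5
a=10: Ŷ = 3 + 0.4·10 = 7; r = 7.5 − 7 = 0.5
a=12: Ŷ = 3 + 0.4·12 = 7.8; r = 8.3 − 7.8 = 0.5
a=14: Ŷ = 3 + 0.4·14 = 8.6; r = 7.1 − 8.6 = -1.5
a=16: Ŷ = 3 + 0.4·16 = 9.4; r = 9.9 − 9.4 = 0.5
a=18: Ŷ = 3 + 0.4·18 = 10.2; r = 7.2 − 10.2 = -3
a=20: Ŷ = 3 + 0.4·20 = 11; r = 12.5 − 11 = 1.5
a=22: Ŷ = 3 + 0.4·22 = 11.8; r = 13.3 − 11.8 = 1.5
Largest |r| is 3 at a = 18, residual -3.

a = 18, r = -3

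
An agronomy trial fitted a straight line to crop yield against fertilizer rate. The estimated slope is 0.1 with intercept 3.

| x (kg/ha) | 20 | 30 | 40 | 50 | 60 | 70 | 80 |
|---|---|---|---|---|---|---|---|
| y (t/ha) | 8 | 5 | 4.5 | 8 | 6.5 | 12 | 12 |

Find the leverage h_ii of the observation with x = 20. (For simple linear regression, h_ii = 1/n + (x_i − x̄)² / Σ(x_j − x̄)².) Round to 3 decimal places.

h = 0.464

x̄ = (20 + 30 + 40 + 50 + 60 + 70 + 80)/7 = 50
Σ(x − x̄)² = 900 + 400 + 100 + 0 + 100 + 400 + 900 = 2800
h = 1/7 + (-30)²/2800 = 0.142857 + 0.321429 = 0.464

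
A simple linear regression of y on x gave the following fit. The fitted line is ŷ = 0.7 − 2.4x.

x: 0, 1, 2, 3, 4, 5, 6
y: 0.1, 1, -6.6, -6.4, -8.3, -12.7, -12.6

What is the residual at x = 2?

ŷ = 0.7 − 2.4·2 = -4.1
r = -6.6 − (-4.1) = -2.5

r = -2.5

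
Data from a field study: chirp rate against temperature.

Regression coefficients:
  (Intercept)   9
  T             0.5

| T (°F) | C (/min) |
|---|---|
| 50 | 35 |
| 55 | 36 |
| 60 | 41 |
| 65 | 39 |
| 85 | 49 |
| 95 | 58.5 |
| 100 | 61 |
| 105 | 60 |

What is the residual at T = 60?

Ĉ = 9 + 0.5·60 = 39
r = 41 − 39 = 2

r = 2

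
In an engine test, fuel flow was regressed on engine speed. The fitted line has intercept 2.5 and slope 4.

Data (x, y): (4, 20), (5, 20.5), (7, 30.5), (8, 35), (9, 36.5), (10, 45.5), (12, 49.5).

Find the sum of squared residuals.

SSE = 20.5

x=4: ŷ = 2.5 + 4·4 = 18.5; e = 20 − 18.5 = 1.5
x=5: ŷ = 2.5 + 4·5 = 22.5; e = 20.5 − 22.5 = -2
x=7: ŷ = 2.5 + 4·7 = 30.5; e = 30.5 − 30.5 = 0
x=8: ŷ = 2.5 + 4·8 = 34.5; e = 35 − 34.5 = 0.5
x=9: ŷ = 2.5 + 4·9 = 38.5; e = 36.5 − 38.5 = -2
x=10: ŷ = 2.5 + 4·10 = 42.5; e = 45.5 − 42.5 = 3
x=12: ŷ = 2.5 + 4·12 = 50.5; e = 49.5 − 50.5 = -1
SSE = 2.25 + 4 + 0 + 0.25 + 4 + 9 + 1 = 20.5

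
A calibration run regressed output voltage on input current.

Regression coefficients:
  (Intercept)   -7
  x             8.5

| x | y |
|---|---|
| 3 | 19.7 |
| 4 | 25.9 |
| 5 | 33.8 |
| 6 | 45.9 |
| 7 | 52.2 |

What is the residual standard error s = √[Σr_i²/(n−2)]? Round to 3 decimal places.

x=3: ŷ = -7 + 8.5·3 = 18.5; r = 19.7 − 18.5 = 1.2
x=4: ŷ = -7 + 8.5·4 = 27; r = 25.9 − 27 = -1.1
x=5: ŷ = -7 + 8.5·5 = 35.5; r = 33.8 − 35.5 = -1.7
x=6: ŷ = -7 + 8.5·6 = 44; r = 45.9 − 44 = 1.9
x=7: ŷ = -7 + 8.5·7 = 52.5; r = 52.2 − 52.5 = -0.3
SSE = 1.44 + 1.21 + 2.89 + 3.61 + 0.09 = 9.24
s = √(9.24/3) = √3.08 ≈ 1.755

s = 1.755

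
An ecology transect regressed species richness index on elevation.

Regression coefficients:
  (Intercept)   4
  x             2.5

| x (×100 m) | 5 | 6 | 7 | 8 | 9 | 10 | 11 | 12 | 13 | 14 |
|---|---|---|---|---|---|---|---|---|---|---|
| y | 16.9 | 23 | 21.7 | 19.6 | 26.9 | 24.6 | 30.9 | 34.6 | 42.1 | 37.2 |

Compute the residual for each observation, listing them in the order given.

0.4, 4, 0.2, -4.4, 0.4, -4.4, -0.6, 0.6, 5.6, -1.8

x=5: ŷ = 4 + 2.5·5 = 16.5; r = 16.9 − 16.5 = 0.4
x=6: ŷ = 4 + 2.5·6 = 19; r = 23 − 19 = 4
x=7: ŷ = 4 + 2.5·7 = 21.5; r = 21.7 − 21.5 = 0.2
x=8: ŷ = 4 + 2.5·8 = 24; r = 19.6 − 24 = -4.4
x=9: ŷ = 4 + 2.5·9 = 26.5; r = 26.9 − 26.5 = 0.4
x=10: ŷ = 4 + 2.5·10 = 29; r = 24.6 − 29 = -4.4
x=11: ŷ = 4 + 2.5·11 = 31.5; r = 30.9 − 31.5 = -0.6
x=12: ŷ = 4 + 2.5·12 = 34; r = 34.6 − 34 = 0.6
x=13: ŷ = 4 + 2.5·13 = 36.5; r = 42.1 − 36.5 = 5.6
x=14: ŷ = 4 + 2.5·14 = 39; r = 37.2 − 39 = -1.8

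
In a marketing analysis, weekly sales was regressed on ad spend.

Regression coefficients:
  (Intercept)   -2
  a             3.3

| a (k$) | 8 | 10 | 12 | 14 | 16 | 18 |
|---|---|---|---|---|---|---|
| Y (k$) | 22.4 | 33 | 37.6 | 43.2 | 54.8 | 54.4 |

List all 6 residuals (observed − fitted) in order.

-2, 2, 0, -1, 4, -3

a=8: Ŷ = -2 + 3.3·8 = 24.4; e = 22.4 − 24.4 = -2
a=10: Ŷ = -2 + 3.3·10 = 31; e = 33 − 31 = 2
a=12: Ŷ = -2 + 3.3·12 = 37.6; e = 37.6 − 37.6 = 0
a=14: Ŷ = -2 + 3.3·14 = 44.2; e = 43.2 − 44.2 = -1
a=16: Ŷ = -2 + 3.3·16 = 50.8; e = 54.8 − 50.8 = 4
a=18: Ŷ = -2 + 3.3·18 = 57.4; e = 54.4 − 57.4 = -3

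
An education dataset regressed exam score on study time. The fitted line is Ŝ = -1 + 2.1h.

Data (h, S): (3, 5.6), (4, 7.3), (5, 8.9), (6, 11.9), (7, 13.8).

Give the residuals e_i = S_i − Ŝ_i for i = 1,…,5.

0.3, -0.1, -0.6, 0.3, 0.1

h=3: Ŝ = -1 + 2.1·3 = 5.3; e = 5.6 − 5.3 = 0.3
h=4: Ŝ = -1 + 2.1·4 = 7.4; e = 7.3 − 7.4 = -0.1
h=5: Ŝ = -1 + 2.1·5 = 9.5; e = 8.9 − 9.5 = -0.6
h=6: Ŝ = -1 + 2.1·6 = 11.6; e = 11.9 − 11.6 = 0.3
h=7: Ŝ = -1 + 2.1·7 = 13.7; e = 13.8 − 13.7 = 0.1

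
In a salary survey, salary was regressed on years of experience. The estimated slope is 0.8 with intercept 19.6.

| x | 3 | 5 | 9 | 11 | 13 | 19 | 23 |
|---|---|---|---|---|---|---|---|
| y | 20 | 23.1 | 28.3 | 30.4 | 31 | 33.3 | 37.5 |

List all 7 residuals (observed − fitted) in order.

x=3: ŷ = 19.6 + 0.8·3 = 22; r = 20 − 22 = -2
x=5: ŷ = 19.6 + 0.8·5 = 23.6; r = 23.1 − 23.6 = -0.5
x=9: ŷ = 19.6 + 0.8·9 = 26.8; r = 28.3 − 26.8 = 1.5
x=11: ŷ = 19.6 + 0.8·11 = 28.4; r = 30.4 − 28.4 = 2
x=13: ŷ = 19.6 + 0.8·13 = 30; r = 31 − 30 = 1
x=19: ŷ = 19.6 + 0.8·19 = 34.8; r = 33.3 − 34.8 = -1.5
x=23: ŷ = 19.6 + 0.8·23 = 38; r = 37.5 − 38 = -0.5

-2, -0.5, 1.5, 2, 1, -1.5, -0.5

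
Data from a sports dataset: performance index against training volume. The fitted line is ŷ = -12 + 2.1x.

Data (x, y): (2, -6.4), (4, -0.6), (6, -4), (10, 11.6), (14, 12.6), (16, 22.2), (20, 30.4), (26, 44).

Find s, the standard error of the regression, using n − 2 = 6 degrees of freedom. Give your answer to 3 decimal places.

x=2: ŷ = -12 + 2.1·2 = -7.8; e = -6.4 − (-7.8) = 1.4
x=4: ŷ = -12 + 2.1·4 = -3.6; e = -0.6 − (-3.6) = 3
x=6: ŷ = -12 + 2.1·6 = 0.6; e = -4 − 0.6 = -4.6
x=10: ŷ = -12 + 2.1·10 = 9; e = 11.6 − 9 = 2.6
x=14: ŷ = -12 + 2.1·14 = 17.4; e = 12.6 − 17.4 = -4.8
x=16: ŷ = -12 + 2.1·16 = 21.6; e = 22.2 − 21.6 = 0.6
x=20: ŷ = -12 + 2.1·20 = 30; e = 30.4 − 30 = 0.4
x=26: ŷ = -12 + 2.1·26 = 42.6; e = 44 − 42.6 = 1.4
SSE = 1.96 + 9 + 21.16 + 6.76 + 23.04 + 0.36 + 0.16 + 1.96 = 64.4
s = √(64.4/6) = √10.7333 ≈ 3.276

s = 3.276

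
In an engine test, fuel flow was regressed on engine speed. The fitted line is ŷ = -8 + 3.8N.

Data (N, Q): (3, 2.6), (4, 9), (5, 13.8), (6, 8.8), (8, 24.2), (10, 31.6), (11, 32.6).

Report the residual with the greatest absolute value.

N=3: ŷ = -8 + 3.8·3 = 3.4; e = 2.6 − 3.4 = -0.8
N=4: ŷ = -8 + 3.8·4 = 7.2; e = 9 − 7.2 = 1.8
N=5: ŷ = -8 + 3.8·5 = 11; e = 13.8 − 11 = 2.8
N=6: ŷ = -8 + 3.8·6 = 14.8; e = 8.8 − 14.8 = -6
N=8: ŷ = -8 + 3.8·8 = 22.4; e = 24.2 − 22.4 = 1.8
N=10: ŷ = -8 + 3.8·10 = 30; e = 31.6 − 30 = 1.6
N=11: ŷ = -8 + 3.8·11 = 33.8; e = 32.6 − 33.8 = -1.2
Largest |e| is 6 at N = 6, residual -6.

e = -6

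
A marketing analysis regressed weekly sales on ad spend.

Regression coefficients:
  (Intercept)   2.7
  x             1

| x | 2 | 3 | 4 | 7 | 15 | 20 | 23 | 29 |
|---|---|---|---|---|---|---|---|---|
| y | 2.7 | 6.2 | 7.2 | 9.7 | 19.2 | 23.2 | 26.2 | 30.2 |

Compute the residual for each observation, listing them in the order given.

x=2: ŷ = 2.7 + 2 = 4.7; r = 2.7 − 4.7 = -2
x=3: ŷ = 2.7 + 3 = 5.7; r = 6.2 − 5.7 = 0.5
x=4: ŷ = 2.7 + 4 = 6.7; r = 7.2 − 6.7 = 0.5
x=7: ŷ = 2.7 + 7 = 9.7; r = 9.7 − 9.7 = 0
x=15: ŷ = 2.7 + 15 = 17.7; r = 19.2 − 17.7 = 1.5
x=20: ŷ = 2.7 + 20 = 22.7; r = 23.2 − 22.7 = 0.5
x=23: ŷ = 2.7 + 23 = 25.7; r = 26.2 − 25.7 = 0.5
x=29: ŷ = 2.7 + 29 = 31.7; r = 30.2 − 31.7 = -1.5

-2, 0.5, 0.5, 0, 1.5, 0.5, 0.5, -1.5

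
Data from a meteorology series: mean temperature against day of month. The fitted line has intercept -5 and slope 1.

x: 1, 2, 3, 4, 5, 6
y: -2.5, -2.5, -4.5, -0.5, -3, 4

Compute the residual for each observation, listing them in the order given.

1.5, 0.5, -2.5, 0.5, -3, 3

x=1: ŷ = -5 + 1 = -4; e = -2.5 − (-4) = 1.5
x=2: ŷ = -5 + 2 = -3; e = -2.5 − (-3) = 0.5
x=3: ŷ = -5 + 3 = -2; e = -4.5 − (-2) = -2.5
x=4: ŷ = -5 + 4 = -1; e = -0.5 − (-1) = 0.5
x=5: ŷ = -5 + 5 = 0; e = -3 − 0 = -3
x=6: ŷ = -5 + 6 = 1; e = 4 − 1 = 3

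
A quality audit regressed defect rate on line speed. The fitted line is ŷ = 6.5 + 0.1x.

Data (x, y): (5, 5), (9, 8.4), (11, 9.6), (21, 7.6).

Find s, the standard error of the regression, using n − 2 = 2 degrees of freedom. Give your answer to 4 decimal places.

x=5: ŷ = 6.5 + 0.1·5 = 7; r = 5 − 7 = -2
x=9: ŷ = 6.5 + 0.1·9 = 7.4; r = 8.4 − 7.4 = 1
x=11: ŷ = 6.5 + 0.1·11 = 7.6; r = 9.6 − 7.6 = 2
x=21: ŷ = 6.5 + 0.1·21 = 8.6; r = 7.6 − 8.6 = -1
SSE = 4 + 1 + 4 + 1 = 10
s = √(10/2) = √5 ≈ 2.2361

s = 2.2361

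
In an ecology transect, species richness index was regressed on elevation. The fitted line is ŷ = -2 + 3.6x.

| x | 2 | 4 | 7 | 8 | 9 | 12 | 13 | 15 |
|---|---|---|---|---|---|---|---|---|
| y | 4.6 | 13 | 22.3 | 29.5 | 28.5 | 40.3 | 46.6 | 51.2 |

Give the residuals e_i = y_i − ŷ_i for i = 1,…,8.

-0.6, 0.6, -0.9, 2.7, -1.9, -0.9, 1.8, -0.8

x=2: ŷ = -2 + 3.6·2 = 5.2; e = 4.6 − 5.2 = -0.6
x=4: ŷ = -2 + 3.6·4 = 12.4; e = 13 − 12.4 = 0.6
x=7: ŷ = -2 + 3.6·7 = 23.2; e = 22.3 − 23.2 = -0.9
x=8: ŷ = -2 + 3.6·8 = 26.8; e = 29.5 − 26.8 = 2.7
x=9: ŷ = -2 + 3.6·9 = 30.4; e = 28.5 − 30.4 = -1.9
x=12: ŷ = -2 + 3.6·12 = 41.2; e = 40.3 − 41.2 = -0.9
x=13: ŷ = -2 + 3.6·13 = 44.8; e = 46.6 − 44.8 = 1.8
x=15: ŷ = -2 + 3.6·15 = 52; e = 51.2 − 52 = -0.8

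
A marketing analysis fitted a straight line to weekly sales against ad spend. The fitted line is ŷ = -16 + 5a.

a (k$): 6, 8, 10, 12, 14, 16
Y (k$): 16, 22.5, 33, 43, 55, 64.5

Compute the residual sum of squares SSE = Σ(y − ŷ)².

a=6: ŷ = -16 + 5·6 = 14; e = 16 − 14 = 2
a=8: ŷ = -16 + 5·8 = 24; e = 22.5 − 24 = -1.5
a=10: ŷ = -16 + 5·10 = 34; e = 33 − 34 = -1
a=12: ŷ = -16 + 5·12 = 44; e = 43 − 44 = -1
a=14: ŷ = -16 + 5·14 = 54; e = 55 − 54 = 1
a=16: ŷ = -16 + 5·16 = 64; e = 64.5 − 64 = 0.5
SSE = 4 + 2.25 + 1 + 1 + 1 + 0.25 = 9.5

SSE = 9.5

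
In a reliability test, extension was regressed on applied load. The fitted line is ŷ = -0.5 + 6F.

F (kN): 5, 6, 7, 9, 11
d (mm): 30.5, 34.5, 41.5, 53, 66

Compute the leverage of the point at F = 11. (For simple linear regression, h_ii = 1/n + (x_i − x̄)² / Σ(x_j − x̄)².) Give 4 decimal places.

F̄ = (5 + 6 + 7 + 9 + 11)/5 = 7.6
Σ(F − F̄)² = 6.76 + 2.56 + 0.36 + 1.96 + 11.56 = 23.2
h = 1/5 + (3.4)²/23.2 = 0.2 + 0.498276 = 0.6983

h = 0.6983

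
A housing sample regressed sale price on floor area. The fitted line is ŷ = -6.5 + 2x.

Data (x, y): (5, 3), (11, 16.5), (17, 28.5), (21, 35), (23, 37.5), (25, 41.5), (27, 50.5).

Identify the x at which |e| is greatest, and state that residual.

x=5: ŷ = -6.5 + 2·5 = 3.5; e = 3 − 3.5 = -0.5
x=11: ŷ = -6.5 + 2·11 = 15.5; e = 16.5 − 15.5 = 1
x=17: ŷ = -6.5 + 2·17 = 27.5; e = 28.5 − 27.5 = 1
x=21: ŷ = -6.5 + 2·21 = 35.5; e = 35 − 35.5 = -0.5
x=23: ŷ = -6.5 + 2·23 = 39.5; e = 37.5 − 39.5 = -2
x=25: ŷ = -6.5 + 2·25 = 43.5; e = 41.5 − 43.5 = -2
x=27: ŷ = -6.5 + 2·27 = 47.5; e = 50.5 − 47.5 = 3
Largest |e| is 3 at x = 27, residual 3.

x = 27, e = 3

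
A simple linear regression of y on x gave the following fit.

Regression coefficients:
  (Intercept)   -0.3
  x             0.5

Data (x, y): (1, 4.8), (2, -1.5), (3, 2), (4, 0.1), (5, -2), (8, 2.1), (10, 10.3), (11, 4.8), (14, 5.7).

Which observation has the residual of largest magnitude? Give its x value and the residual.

x=1: ŷ = -0.3 + 0.5·1 = 0.2; e = 4.8 − 0.2 = 4.6
x=2: ŷ = -0.3 + 0.5·2 = 0.7; e = -1.5 − 0.7 = -2.2
x=3: ŷ = -0.3 + 0.5·3 = 1.2; e = 2 − 1.2 = 0.8
x=4: ŷ = -0.3 + 0.5·4 = 1.7; e = 0.1 − 1.7 = -1.6
x=5: ŷ = -0.3 + 0.5·5 = 2.2; e = -2 − 2.2 = -4.2
x=8: ŷ = -0.3 + 0.5·8 = 3.7; e = 2.1 − 3.7 = -1.6
x=10: ŷ = -0.3 + 0.5·10 = 4.7; e = 10.3 − 4.7 = 5.6
x=11: ŷ = -0.3 + 0.5·11 = 5.2; e = 4.8 − 5.2 = -0.4
x=14: ŷ = -0.3 + 0.5·14 = 6.7; e = 5.7 − 6.7 = -1
Largest |e| is 5.6 at x = 10, residual 5.6.

x = 10, e = 5.6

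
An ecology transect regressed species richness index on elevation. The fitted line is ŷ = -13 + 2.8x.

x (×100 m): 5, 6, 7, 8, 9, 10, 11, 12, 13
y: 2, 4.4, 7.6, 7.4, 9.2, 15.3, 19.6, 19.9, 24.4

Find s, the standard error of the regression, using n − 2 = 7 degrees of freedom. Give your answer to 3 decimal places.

x=5: ŷ = -13 + 2.8·5 = 1; e = 2 − 1 = 1
x=6: ŷ = -13 + 2.8·6 = 3.8; e = 4.4 − 3.8 = 0.6
x=7: ŷ = -13 + 2.8·7 = 6.6; e = 7.6 − 6.6 = 1
x=8: ŷ = -13 + 2.8·8 = 9.4; e = 7.4 − 9.4 = -2
x=9: ŷ = -13 + 2.8·9 = 12.2; e = 9.2 − 12.2 = -3
x=10: ŷ = -13 + 2.8·10 = 15; e = 15.3 − 15 = 0.3
x=11: ŷ = -13 + 2.8·11 = 17.8; e = 19.6 − 17.8 = 1.8
x=12: ŷ = -13 + 2.8·12 = 20.6; e = 19.9 − 20.6 = -0.7
x=13: ŷ = -13 + 2.8·13 = 23.4; e = 24.4 − 23.4 = 1
SSE = 1 + 0.36 + 1 + 4 + 9 + 0.09 + 3.24 + 0.49 + 1 = 20.18
s = √(20.18/7) = √2.88286 ≈ 1.698

s = 1.698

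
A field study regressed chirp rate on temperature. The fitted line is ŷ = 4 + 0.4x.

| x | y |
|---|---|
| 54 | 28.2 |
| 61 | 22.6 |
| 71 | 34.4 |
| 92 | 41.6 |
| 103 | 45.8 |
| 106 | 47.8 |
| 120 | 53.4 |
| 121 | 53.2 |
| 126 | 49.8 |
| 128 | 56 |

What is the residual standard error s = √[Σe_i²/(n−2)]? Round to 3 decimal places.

s = 2.995

x=54: ŷ = 4 + 0.4·54 = 25.6; e = 28.2 − 25.6 = 2.6
x=61: ŷ = 4 + 0.4·61 = 28.4; e = 22.6 − 28.4 = -5.8
x=71: ŷ = 4 + 0.4·71 = 32.4; e = 34.4 − 32.4 = 2
x=92: ŷ = 4 + 0.4·92 = 40.8; e = 41.6 − 40.8 = 0.8
x=103: ŷ = 4 + 0.4·103 = 45.2; e = 45.8 − 45.2 = 0.6
x=106: ŷ = 4 + 0.4·106 = 46.4; e = 47.8 − 46.4 = 1.4
x=120: ŷ = 4 + 0.4·120 = 52; e = 53.4 − 52 = 1.4
x=121: ŷ = 4 + 0.4·121 = 52.4; e = 53.2 − 52.4 = 0.8
x=126: ŷ = 4 + 0.4·126 = 54.4; e = 49.8 − 54.4 = -4.6
x=128: ŷ = 4 + 0.4·128 = 55.2; e = 56 − 55.2 = 0.8
SSE = 6.76 + 33.64 + 4 + 0.64 + 0.36 + 1.96 + 1.96 + 0.64 + 21.16 + 0.64 = 71.76
s = √(71.76/8) = √8.97 ≈ 2.995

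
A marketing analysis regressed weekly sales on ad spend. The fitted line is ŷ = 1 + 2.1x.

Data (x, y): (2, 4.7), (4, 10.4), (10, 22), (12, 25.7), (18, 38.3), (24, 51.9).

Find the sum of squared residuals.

x=2: ŷ = 1 + 2.1·2 = 5.2; e = 4.7 − 5.2 = -0.5
x=4: ŷ = 1 + 2.1·4 = 9.4; e = 10.4 − 9.4 = 1
x=10: ŷ = 1 + 2.1·10 = 22; e = 22 − 22 = 0
x=12: ŷ = 1 + 2.1·12 = 26.2; e = 25.7 − 26.2 = -0.5
x=18: ŷ = 1 + 2.1·18 = 38.8; e = 38.3 − 38.8 = -0.5
x=24: ŷ = 1 + 2.1·24 = 51.4; e = 51.9 − 51.4 = 0.5
SSE = 0.25 + 1 + 0 + 0.25 + 0.25 + 0.25 = 2

SSE = 2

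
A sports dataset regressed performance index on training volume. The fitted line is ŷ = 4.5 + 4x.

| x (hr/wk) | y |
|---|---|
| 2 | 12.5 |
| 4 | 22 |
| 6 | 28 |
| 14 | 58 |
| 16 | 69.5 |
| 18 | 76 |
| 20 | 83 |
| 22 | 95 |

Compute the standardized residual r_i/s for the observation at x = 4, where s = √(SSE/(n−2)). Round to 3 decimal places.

x=2: ŷ = 4.5 + 4·2 = 12.5; r = 12.5 − 12.5 = 0
x=4: ŷ = 4.5 + 4·4 = 20.5; r = 22 − 20.5 = 1.5
x=6: ŷ = 4.5 + 4·6 = 28.5; r = 28 − 28.5 = -0.5
x=14: ŷ = 4.5 + 4·14 = 60.5; r = 58 − 60.5 = -2.5
x=16: ŷ = 4.5 + 4·16 = 68.5; r = 69.5 − 68.5 = 1
x=18: ŷ = 4.5 + 4·18 = 76.5; r = 76 − 76.5 = -0.5
x=20: ŷ = 4.5 + 4·20 = 84.5; r = 83 − 84.5 = -1.5
x=22: ŷ = 4.5 + 4·22 = 92.5; r = 95 − 92.5 = 2.5
SSE = 0 + 2.25 + 0.25 + 6.25 + 1 + 0.25 + 2.25 + 6.25 = 18.5
s = √(18.5/6) = 1.75594
r/s = 1.5 / 1.75594 = 0.854

0.854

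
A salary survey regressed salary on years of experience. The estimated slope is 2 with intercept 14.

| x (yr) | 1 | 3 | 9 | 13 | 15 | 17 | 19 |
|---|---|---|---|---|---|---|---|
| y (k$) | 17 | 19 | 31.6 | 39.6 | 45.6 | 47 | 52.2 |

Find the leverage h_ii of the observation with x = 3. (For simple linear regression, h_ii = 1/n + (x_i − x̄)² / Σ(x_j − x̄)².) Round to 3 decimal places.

x̄ = (1 + 3 + 9 + 13 + 15 + 17 + 19)/7 = 11
Σ(x − x̄)² = 100 + 64 + 4 + 4 + 16 + 36 + 64 = 288
h = 1/7 + (-8)²/288 = 0.142857 + 0.222222 = 0.365

h = 0.365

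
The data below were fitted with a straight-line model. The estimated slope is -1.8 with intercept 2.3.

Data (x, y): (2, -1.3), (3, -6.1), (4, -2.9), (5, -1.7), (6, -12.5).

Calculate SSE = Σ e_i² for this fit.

SSE = 54

x=2: ŷ = 2.3 − 1.8·2 = -1.3; e = -1.3 − (-1.3) = 0
x=3: ŷ = 2.3 − 1.8·3 = -3.1; e = -6.1 − (-3.1) = -3
x=4: ŷ = 2.3 − 1.8·4 = -4.9; e = -2.9 − (-4.9) = 2
x=5: ŷ = 2.3 − 1.8·5 = -6.7; e = -1.7 − (-6.7) = 5
x=6: ŷ = 2.3 − 1.8·6 = -8.5; e = -12.5 − (-8.5) = -4
SSE = 0 + 9 + 4 + 25 + 16 = 54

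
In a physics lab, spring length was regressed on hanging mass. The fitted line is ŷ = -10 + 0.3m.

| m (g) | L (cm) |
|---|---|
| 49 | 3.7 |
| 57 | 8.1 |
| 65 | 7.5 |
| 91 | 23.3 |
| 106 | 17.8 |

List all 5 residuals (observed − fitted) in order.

-1, 1, -2, 6, -4

m=49: ŷ = -10 + 0.3·49 = 4.7; e = 3.7 − 4.7 = -1
m=57: ŷ = -10 + 0.3·57 = 7.1; e = 8.1 − 7.1 = 1
m=65: ŷ = -10 + 0.3·65 = 9.5; e = 7.5 − 9.5 = -2
m=91: ŷ = -10 + 0.3·91 = 17.3; e = 23.3 − 17.3 = 6
m=106: ŷ = -10 + 0.3·106 = 21.8; e = 17.8 − 21.8 = -4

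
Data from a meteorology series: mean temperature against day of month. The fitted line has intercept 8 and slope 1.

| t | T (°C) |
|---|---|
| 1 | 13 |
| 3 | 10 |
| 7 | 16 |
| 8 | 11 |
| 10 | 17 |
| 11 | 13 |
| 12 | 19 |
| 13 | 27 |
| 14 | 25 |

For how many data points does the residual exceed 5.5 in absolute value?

t=1: T̂ = 8 + 1 = 9; e = 13 − 9 = 4
t=3: T̂ = 8 + 3 = 11; e = 10 − 11 = -1
t=7: T̂ = 8 + 7 = 15; e = 16 − 15 = 1
t=8: T̂ = 8 + 8 = 16; e = 11 − 16 = -5
t=10: T̂ = 8 + 10 = 18; e = 17 − 18 = -1
t=11: T̂ = 8 + 11 = 19; e = 13 − 19 = -6
t=12: T̂ = 8 + 12 = 20; e = 19 − 20 = -1
t=13: T̂ = 8 + 13 = 21; e = 27 − 21 = 6
t=14: T̂ = 8 + 14 = 22; e = 25 − 22 = 3
|e| > 5.5: t=11 (|e|=6), t=13 (|e|=6) → 2

2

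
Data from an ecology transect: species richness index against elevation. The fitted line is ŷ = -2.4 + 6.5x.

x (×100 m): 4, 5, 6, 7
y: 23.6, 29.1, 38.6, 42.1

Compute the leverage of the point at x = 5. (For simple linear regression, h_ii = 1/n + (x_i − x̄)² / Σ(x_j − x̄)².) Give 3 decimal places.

x̄ = (4 + 5 + 6 + 7)/4 = 5.5
Σ(x − x̄)² = 2.25 + 0.25 + 0.25 + 2.25 = 5
h = 1/4 + (-0.5)²/5 = 0.25 + 0.05 = 0.300

h = 0.300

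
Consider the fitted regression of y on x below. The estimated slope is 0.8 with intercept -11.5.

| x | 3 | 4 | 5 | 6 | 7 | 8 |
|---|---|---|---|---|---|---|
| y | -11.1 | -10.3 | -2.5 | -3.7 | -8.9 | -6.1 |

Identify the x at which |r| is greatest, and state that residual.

x = 5, r = 5

x=3: ŷ = -11.5 + 0.8·3 = -9.1; r = -11.1 − (-9.1) = -2
x=4: ŷ = -11.5 + 0.8·4 = -8.3; r = -10.3 − (-8.3) = -2
x=5: ŷ = -11.5 + 0.8·5 = -7.5; r = -2.5 − (-7.5) = 5
x=6: ŷ = -11.5 + 0.8·6 = -6.7; r = -3.7 − (-6.7) = 3
x=7: ŷ = -11.5 + 0.8·7 = -5.9; r = -8.9 − (-5.9) = -3
x=8: ŷ = -11.5 + 0.8·8 = -5.1; r = -6.1 − (-5.1) = -1
Largest |r| is 5 at x = 5, residual 5.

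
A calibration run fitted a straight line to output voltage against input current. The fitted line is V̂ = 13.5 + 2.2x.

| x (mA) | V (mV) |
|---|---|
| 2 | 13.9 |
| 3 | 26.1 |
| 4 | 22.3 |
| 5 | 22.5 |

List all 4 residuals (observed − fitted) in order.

-4, 6, 0, -2

x=2: V̂ = 13.5 + 2.2·2 = 17.9; e = 13.9 − 17.9 = -4
x=3: V̂ = 13.5 + 2.2·3 = 20.1; e = 26.1 − 20.1 = 6
x=4: V̂ = 13.5 + 2.2·4 = 22.3; e = 22.3 − 22.3 = 0
x=5: V̂ = 13.5 + 2.2·5 = 24.5; e = 22.5 − 24.5 = -2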